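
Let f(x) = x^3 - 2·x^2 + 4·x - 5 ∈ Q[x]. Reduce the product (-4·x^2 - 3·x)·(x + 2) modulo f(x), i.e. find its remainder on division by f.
a · b ≡ -19·x^2 + 10·x - 20 (mod f(x))

First multiply in Q[x] without reducing: a · b = -4·x^3 - 11·x^2 - 6·x. Now divide by f(x) = x^3 - 2·x^2 + 4·x - 5, eliminating the leading term at each step:
  leading term -4·x^3: subtract (-4)·f(x) = -4·x^3 + 8·x^2 - 16·x + 20, leaving -19·x^2 + 10·x - 20
The degree is now < 3, so this is the remainder. Hence a · b ≡ -19·x^2 + 10·x - 20 in Q[x]/(f).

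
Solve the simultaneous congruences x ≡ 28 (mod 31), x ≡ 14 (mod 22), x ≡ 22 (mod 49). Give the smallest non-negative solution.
The moduli 31, 22, 49 are pairwise coprime, so by the CRT there is a unique solution mod 31·22·49 = 33418.
Solve by successive substitution. Start with x ≡ 28 (mod 31).
  Combine with x ≡ 14 (mod 22): write x = 28 + 31·t and require 28 + 31·t ≡ 14 (mod 22), i.e. 31·t ≡ 14 − 28 ≡ 8 (mod 22). Since 31^(−1) ≡ 5 (mod 22) (31 ≡ 9 (mod 22)), t ≡ 5·8 ≡ 18 (mod 22). So x ≡ 28 + 31·18 = 586 (mod 682).
  Combine with x ≡ 22 (mod 49): write x = 586 + 682·t and require 586 + 682·t ≡ 22 (mod 49), i.e. 682·t ≡ 22 − 586 ≡ 24 (mod 49). Since 682^(−1) ≡ 12 (mod 49) (682 ≡ 45 (mod 49)), t ≡ 12·24 ≡ 43 (mod 49). So x ≡ 586 + 682·43 = 29912 (mod 33418).
Unique solution in [0, 33418): x = 29912.

Final answer: x ≡ 29912 (mod 33418); the representative in [0, 33418) is 29912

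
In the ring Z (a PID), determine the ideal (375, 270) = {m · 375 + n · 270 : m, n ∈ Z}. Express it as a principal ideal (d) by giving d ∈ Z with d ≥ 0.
(375, 270) = (15); d = 15

In the PID Z, (a, b) is generated by gcd(a, b). Compute gcd(375, 270) with the extended Euclidean algorithm, tracking rows (r, s, t) with s·375 + t·270 = r:
  row A: (375, 1, 0)   [1·375 + 0·270 = 375]
  row B: (270, 0, 1)   [0·375 + 1·270 = 270]
  375 = 1·270 + 105   → row C = row A − 1·row B = (105, 1, −1)   [check: 1·375 − 1·270 = 105]
  270 = 2·105 + 60   → row D = row B − 2·row C = (60, −2, 3)   [check: −2·375 + 3·270 = 60]
  105 = 1·60 + 45   → row E = row C − 1·row D = (45, 3, −4)   [check: 3·375 − 4·270 = 45]
  60 = 1·45 + 15   → row F = row D − 1·row E = (15, −5, 7)   [check: −5·375 + 7·270 = 15]
  45 = 3·15 + 0   → remainder 0, stop. gcd = 15 (last nonzero row F).
So gcd(375, 270) = 15, with Bézout identity −5·375 + 7·270 = 15. Containment (⊇): the Bézout identity exhibits 15 as an element of (375, 270), giving (15) ⊆ (375, 270). Containment (⊆): since 15 | 375 and 15 | 270 (375 = 15·25, 270 = 15·18), every Z-linear combination of 375 and 270 is divisible by 15, so (375, 270) ⊆ (15). Therefore (375, 270) = (15), d = 15.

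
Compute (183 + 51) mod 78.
Reduce the summands first: 183 ≡ 27 (mod 78), so 183 + 51 ≡ 27 + 51 (mod 78). 27 + 51 = 78; 78 = 1·78 + 0, so (183 + 51) mod 78 = 0.

Final answer: 0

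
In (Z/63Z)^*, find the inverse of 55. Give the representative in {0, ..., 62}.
Apply the extended Euclidean algorithm to (63, 55), tracking rows (r, s, t) with s·63 + t·55 = r. Each division r_prev = q·r_cur + r_new produces the new row as (previous row) − q·(current row):
  row A: (63, 1, 0)   [1·63 + 0·55 = 63]
  row B: (55, 0, 1)   [0·63 + 1·55 = 55]
  63 = 1·55 + 8   → row C = row A − 1·row B = (8, 1, −1)   [check: 1·63 − 1·55 = 8]
  55 = 6·8 + 7   → row D = row B − 6·row C = (7, −6, 7)   [check: −6·63 + 7·55 = 7]
  8 = 1·7 + 1   → row E = row C − 1·row D = (1, 7, −8)   [check: 7·63 − 8·55 = 1]
  7 = 7·1 + 0   → remainder 0, stop. gcd = 1 (last nonzero row E).
The gcd is 1, so 55 is invertible mod 63. The last nonzero row gives 7·63 − 8·55 = 1, so t = −8. So 55^(−1) ≡ −8 ≡ 55 (mod 63). Verify: 55 · 55 = 3025 ≡ 1 (mod 63). ✓

Final answer: 55^(−1) ≡ 55 (mod 63)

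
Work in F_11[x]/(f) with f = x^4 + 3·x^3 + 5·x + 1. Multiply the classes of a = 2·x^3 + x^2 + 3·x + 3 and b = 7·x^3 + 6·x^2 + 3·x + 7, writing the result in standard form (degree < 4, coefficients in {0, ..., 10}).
Multiply as integer polynomials: a · b = 14·x^6 + 19·x^5 + 33·x^4 + 56·x^3 + 34·x^2 + 30·x + 21. Reducing coefficients mod 11: a · b ≡ 3·x^6 + 8·x^5 + x^3 + x^2 + 8·x + 10. Now divide by f(x) = x^4 + 3·x^3 + 5·x + 1 in F_11[x], eliminating the leading term at each step:
  leading term 3·x^6: subtract (3·x^2)·f(x) = 3·x^6 + 9·x^5 + 4·x^3 + 3·x^2, leaving 10·x^5 + 8·x^3 + 9·x^2 + 8·x + 10 (coefficients mod 11)
  leading term 10·x^5: subtract (10·x)·f(x) = 10·x^5 + 8·x^4 + 6·x^2 + 10·x, leaving 3·x^4 + 8·x^3 + 3·x^2 + 9·x + 10 (coefficients mod 11)
  leading term 3·x^4: subtract (3)·f(x) = 3·x^4 + 9·x^3 + 4·x + 3, leaving 10·x^3 + 3·x^2 + 5·x + 7 (coefficients mod 11)
The degree is now < 4, so this is the remainder. Hence a · b ≡ 10·x^3 + 3·x^2 + 5·x + 7 in F_11[x]/(f).

Final answer: a · b ≡ 10·x^3 + 3·x^2 + 5·x + 7 (mod f(x))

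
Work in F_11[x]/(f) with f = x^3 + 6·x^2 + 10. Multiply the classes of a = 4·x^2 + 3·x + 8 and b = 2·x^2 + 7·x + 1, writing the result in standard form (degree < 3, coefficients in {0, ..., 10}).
a · b ≡ 4·x^2 + x + 5 (mod f(x))

Multiply as integer polynomials: a · b = 8·x^4 + 34·x^3 + 41·x^2 + 59·x + 8. Reducing coefficients mod 11: a · b ≡ 8·x^4 + x^3 + 8·x^2 + 4·x + 8. Now divide by f(x) = x^3 + 6·x^2 + 10 in F_11[x], eliminating the leading term at each step:
  leading term 8·x^4: subtract (8·x)·f(x) = 8·x^4 + 4·x^3 + 3·x, leaving 8·x^3 + 8·x^2 + x + 8 (coefficients mod 11)
  leading term 8·x^3: subtract (8)·f(x) = 8·x^3 + 4·x^2 + 3, leaving 4·x^2 + x + 5 (coefficients mod 11)
The degree is now < 3, so this is the remainder. Hence a · b ≡ 4·x^2 + x + 5 in F_11[x]/(f).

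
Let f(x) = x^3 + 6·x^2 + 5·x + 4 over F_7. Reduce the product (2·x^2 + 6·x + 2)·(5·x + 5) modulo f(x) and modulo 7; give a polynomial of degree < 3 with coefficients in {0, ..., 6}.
a · b ≡ x^2 + 4·x + 5 (mod f(x))

Multiply as integer polynomials: a · b = 10·x^3 + 40·x^2 + 40·x + 10. Reducing coefficients mod 7: a · b ≡ 3·x^3 + 5·x^2 + 5·x + 3. Now divide by f(x) = x^3 + 6·x^2 + 5·x + 4 in F_7[x], eliminating the leading term at each step:
  leading term 3·x^3: subtract (3)·f(x) = 3·x^3 + 4·x^2 + x + 5, leaving x^2 + 4·x + 5 (coefficients mod 7)
The degree is now < 3, so this is the remainder. Hence a · b ≡ x^2 + 4·x + 5 in F_7[x]/(f).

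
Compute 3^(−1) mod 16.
Apply the extended Euclidean algorithm to (16, 3), tracking rows (r, s, t) with s·16 + t·3 = r. Each division r_prev = q·r_cur + r_new produces the new row as (previous row) − q·(current row):
  row A: (16, 1, 0)   [1·16 + 0·3 = 16]
  row B: (3, 0, 1)   [0·16 + 1·3 = 3]
  16 = 5·3 + 1   → row C = row A − 5·row B = (1, 1, −5)   [check: 1·16 − 5·3 = 1]
  3 = 3·1 + 0   → remainder 0, stop. gcd = 1 (last nonzero row C).
The gcd is 1, so 3 is invertible mod 16. The last nonzero row gives 1·16 − 5·3 = 1, so t = −5. So 3^(−1) ≡ −5 ≡ 11 (mod 16). Verify: 3 · 11 = 33 ≡ 1 (mod 16). ✓

Final answer: 3^(−1) ≡ 11 (mod 16)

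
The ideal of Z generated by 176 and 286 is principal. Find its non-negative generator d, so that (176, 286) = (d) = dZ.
(176, 286) = (22); d = 22

In the PID Z, (a, b) is generated by gcd(a, b). Compute gcd(286, 176) with the extended Euclidean algorithm, tracking rows (r, s, t) with s·286 + t·176 = r:
  row A: (286, 1, 0)   [1·286 + 0·176 = 286]
  row B: (176, 0, 1)   [0·286 + 1·176 = 176]
  286 = 1·176 + 110   → row C = row A − 1·row B = (110, 1, −1)   [check: 1·286 − 1·176 = 110]
  176 = 1·110 + 66   → row D = row B − 1·row C = (66, −1, 2)   [check: −1·286 + 2·176 = 66]
  110 = 1·66 + 44   → row E = row C − 1·row D = (44, 2, −3)   [check: 2·286 − 3·176 = 44]
  66 = 1·44 + 22   → row F = row D − 1·row E = (22, −3, 5)   [check: −3·286 + 5·176 = 22]
  44 = 2·22 + 0   → remainder 0, stop. gcd = 22 (last nonzero row F).
So gcd(176, 286) = 22, with Bézout identity −3·286 + 5·176 = 22. Containment (⊇): the Bézout identity exhibits 22 as an element of (176, 286), giving (22) ⊆ (176, 286). Containment (⊆): since 22 | 176 and 22 | 286 (176 = 22·8, 286 = 22·13), every Z-linear combination of 176 and 286 is divisible by 22, so (176, 286) ⊆ (22). Therefore (176, 286) = (22), d = 22.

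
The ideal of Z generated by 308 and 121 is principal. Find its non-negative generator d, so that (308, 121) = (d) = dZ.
(308, 121) = (11); d = 11

In the PID Z, (a, b) is generated by gcd(a, b). Compute gcd(308, 121) with the extended Euclidean algorithm, tracking rows (r, s, t) with s·308 + t·121 = r:
  row A: (308, 1, 0)   [1·308 + 0·121 = 308]
  row B: (121, 0, 1)   [0·308 + 1·121 = 121]
  308 = 2·121 + 66   → row C = row A − 2·row B = (66, 1, −2)   [check: 1·308 − 2·121 = 66]
  121 = 1·66 + 55   → row D = row B − 1·row C = (55, −1, 3)   [check: −1·308 + 3·121 = 55]
  66 = 1·55 + 11   → row E = row C − 1·row D = (11, 2, −5)   [check: 2·308 − 5·121 = 11]
  55 = 5·11 + 0   → remainder 0, stop. gcd = 11 (last nonzero row E).
So gcd(308, 121) = 11, with Bézout identity 2·308 − 5·121 = 11. Containment (⊇): the Bézout identity exhibits 11 as an element of (308, 121), giving (11) ⊆ (308, 121). Containment (⊆): since 11 | 308 and 11 | 121 (308 = 11·28, 121 = 11·11), every Z-linear combination of 308 and 121 is divisible by 11, so (308, 121) ⊆ (11). Therefore (308, 121) = (11), d = 11.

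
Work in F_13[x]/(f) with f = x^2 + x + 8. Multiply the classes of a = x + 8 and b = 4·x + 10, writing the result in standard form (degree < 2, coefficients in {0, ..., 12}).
Multiply as integer polynomials: a · b = 4·x^2 + 42·x + 80. Reducing coefficients mod 13: a · b ≡ 4·x^2 + 3·x + 2. Now divide by f(x) = x^2 + x + 8 in F_13[x], eliminating the leading term at each step:
  leading term 4·x^2: subtract (4)·f(x) = 4·x^2 + 4·x + 6, leaving 12·x + 9 (coefficients mod 13)
The degree is now < 2, so this is the remainder. Hence a · b ≡ 12·x + 9 in F_13[x]/(f).

Final answer: a · b ≡ 12·x + 9 (mod f(x))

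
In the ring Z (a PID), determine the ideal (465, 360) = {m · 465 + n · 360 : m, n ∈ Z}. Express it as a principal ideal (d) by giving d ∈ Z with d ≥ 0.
(465, 360) = (15); d = 15

In the PID Z, (a, b) is generated by gcd(a, b). Compute gcd(465, 360) with the extended Euclidean algorithm, tracking rows (r, s, t) with s·465 + t·360 = r:
  row A: (465, 1, 0)   [1·465 + 0·360 = 465]
  row B: (360, 0, 1)   [0·465 + 1·360 = 360]
  465 = 1·360 + 105   → row C = row A − 1·row B = (105, 1, −1)   [check: 1·465 − 1·360 = 105]
  360 = 3·105 + 45   → row D = row B − 3·row C = (45, −3, 4)   [check: −3·465 + 4·360 = 45]
  105 = 2·45 + 15   → row E = row C − 2·row D = (15, 7, −9)   [check: 7·465 − 9·360 = 15]
  45 = 3·15 + 0   → remainder 0, stop. gcd = 15 (last nonzero row E).
So gcd(465, 360) = 15, with Bézout identity 7·465 − 9·360 = 15. Containment (⊇): the Bézout identity exhibits 15 as an element of (465, 360), giving (15) ⊆ (465, 360). Containment (⊆): since 15 | 465 and 15 | 360 (465 = 15·31, 360 = 15·24), every Z-linear combination of 465 and 360 is divisible by 15, so (465, 360) ⊆ (15). Therefore (465, 360) = (15), d = 15.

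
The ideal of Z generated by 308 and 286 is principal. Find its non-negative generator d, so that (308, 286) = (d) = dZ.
In the PID Z, (a, b) is generated by gcd(a, b). Compute gcd(308, 286) with the extended Euclidean algorithm, tracking rows (r, s, t) with s·308 + t·286 = r:
  row A: (308, 1, 0)   [1·308 + 0·286 = 308]
  row B: (286, 0, 1)   [0·308 + 1·286 = 286]
  308 = 1·286 + 22   → row C = row A − 1·row B = (22, 1, −1)   [check: 1·308 − 1·286 = 22]
  286 = 13·22 + 0   → remainder 0, stop. gcd = 22 (last nonzero row C).
So gcd(308, 286) = 22, with Bézout identity 1·308 − 1·286 = 22. Containment (⊇): the Bézout identity exhibits 22 as an element of (308, 286), giving (22) ⊆ (308, 286). Containment (⊆): since 22 | 308 and 22 | 286 (308 = 22·14, 286 = 22·13), every Z-linear combination of 308 and 286 is divisible by 22, so (308, 286) ⊆ (22). Therefore (308, 286) = (22), d = 22.

Final answer: (308, 286) = (22); d = 22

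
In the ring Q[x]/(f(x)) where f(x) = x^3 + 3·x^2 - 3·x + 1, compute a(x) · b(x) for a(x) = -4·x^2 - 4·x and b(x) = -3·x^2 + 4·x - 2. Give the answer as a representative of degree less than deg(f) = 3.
a · b ≡ 148·x^2 - 124·x + 40 (mod f(x))

First multiply in Q[x] without reducing: a · b = 12·x^4 - 4·x^3 - 8·x^2 + 8·x. Now divide by f(x) = x^3 + 3·x^2 - 3·x + 1, eliminating the leading term at each step:
  leading term 12·x^4: subtract (12·x)·f(x) = 12·x^4 + 36·x^3 - 36·x^2 + 12·x, leaving -40·x^3 + 28·x^2 - 4·x
  leading term -40·x^3: subtract (-40)·f(x) = -40·x^3 - 120·x^2 + 120·x - 40, leaving 148·x^2 - 124·x + 40
The degree is now < 3, so this is the remainder. Hence a · b ≡ 148·x^2 - 124·x + 40 in Q[x]/(f).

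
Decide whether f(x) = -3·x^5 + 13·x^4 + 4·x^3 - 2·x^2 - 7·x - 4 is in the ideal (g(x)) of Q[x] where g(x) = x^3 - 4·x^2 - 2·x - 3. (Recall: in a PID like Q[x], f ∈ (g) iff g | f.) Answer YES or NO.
In Q[x] the ideal (g) consists of all multiples of g, so f ∈ (g) iff g | f, i.e. iff the remainder of f on division by g is 0. Divide f by g (g is monic, so eliminate the leading term of the running remainder at each step):
  leading term -3·x^5: subtract (-3·x^2)·g(x) = -3·x^5 + 12·x^4 + 6·x^3 + 9·x^2, leaving x^4 - 2·x^3 - 11·x^2 - 7·x - 4
  leading term x^4: subtract (x)·g(x) = x^4 - 4·x^3 - 2·x^2 - 3·x, leaving 2·x^3 - 9·x^2 - 4·x - 4
  leading term 2·x^3: subtract (2)·g(x) = 2·x^3 - 8·x^2 - 4·x - 6, leaving 2 - x^2
The remainder r(x) = 2 - x^2 ≠ 0 (and deg r < deg g), so g ∤ f, i.e. f ∉ (g).

Final answer: NO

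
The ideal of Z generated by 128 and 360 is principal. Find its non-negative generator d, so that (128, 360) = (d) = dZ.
In the PID Z, (a, b) is generated by gcd(a, b). Compute gcd(360, 128) with the extended Euclidean algorithm, tracking rows (r, s, t) with s·360 + t·128 = r:
  row A: (360, 1, 0)   [1·360 + 0·128 = 360]
  row B: (128, 0, 1)   [0·360 + 1·128 = 128]
  360 = 2·128 + 104   → row C = row A − 2·row B = (104, 1, −2)   [check: 1·360 − 2·128 = 104]
  128 = 1·104 + 24   → row D = row B − 1·row C = (24, −1, 3)   [check: −1·360 + 3·128 = 24]
  104 = 4·24 + 8   → row E = row C − 4·row D = (8, 5, −14)   [check: 5·360 − 14·128 = 8]
  24 = 3·8 + 0   → remainder 0, stop. gcd = 8 (last nonzero row E).
So gcd(128, 360) = 8, with Bézout identity 5·360 − 14·128 = 8. Containment (⊇): the Bézout identity exhibits 8 as an element of (128, 360), giving (8) ⊆ (128, 360). Containment (⊆): since 8 | 128 and 8 | 360 (128 = 8·16, 360 = 8·45), every Z-linear combination of 128 and 360 is divisible by 8, so (128, 360) ⊆ (8). Therefore (128, 360) = (8), d = 8.

Final answer: (128, 360) = (8); d = 8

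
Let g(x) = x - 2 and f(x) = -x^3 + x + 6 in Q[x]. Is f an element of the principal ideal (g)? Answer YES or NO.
In Q[x] the ideal (g) consists of all multiples of g, so f ∈ (g) iff g | f, i.e. iff the remainder of f on division by g is 0. Divide f by g (g is monic, so eliminate the leading term of the running remainder at each step):
  leading term -x^3: subtract (-x^2)·g(x) = -x^3 + 2·x^2, leaving -2·x^2 + x + 6
  leading term -2·x^2: subtract (-2·x)·g(x) = -2·x^2 + 4·x, leaving 6 - 3·x
  leading term -3·x: subtract (-3)·g(x) = 6 - 3·x, leaving 0
The remainder is 0, so f(x) = g(x) · h(x) with h(x) = -x^2 - 2·x - 3. Hence g | f, i.e. f ∈ (g).

Final answer: YES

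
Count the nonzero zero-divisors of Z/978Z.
In Z/978Z each nonzero element is either a unit (gcd with 978 is 1) or a zero-divisor (gcd > 1). The number of units is φ(978): factorise 978 = 2 · 3 · 163, so φ(978) = (2 − 1) · (3 − 1) · (163 − 1) = 1 · 2 · 162 = 324. The nonzero elements number 978 − 1 = 977. Hence the nonzero zero-divisors number 977 − 324 = 653.

Final answer: Z/978Z has 653 nonzero zero-divisors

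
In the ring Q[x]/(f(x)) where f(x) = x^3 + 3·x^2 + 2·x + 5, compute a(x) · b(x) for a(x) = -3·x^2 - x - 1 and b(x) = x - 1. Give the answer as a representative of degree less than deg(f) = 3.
First multiply in Q[x] without reducing: a · b = -3·x^3 + 2·x^2 + 1. Now divide by f(x) = x^3 + 3·x^2 + 2·x + 5, eliminating the leading term at each step:
  leading term -3·x^3: subtract (-3)·f(x) = -3·x^3 - 9·x^2 - 6·x - 15, leaving 11·x^2 + 6·x + 16
The degree is now < 3, so this is the remainder. Hence a · b ≡ 11·x^2 + 6·x + 16 in Q[x]/(f).

Final answer: a · b ≡ 11·x^2 + 6·x + 16 (mod f(x))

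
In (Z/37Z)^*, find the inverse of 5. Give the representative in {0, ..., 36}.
Apply the extended Euclidean algorithm to (37, 5), tracking rows (r, s, t) with s·37 + t·5 = r. Each division r_prev = q·r_cur + r_new produces the new row as (previous row) − q·(current row):
  row A: (37, 1, 0)   [1·37 + 0·5 = 37]
  row B: (5, 0, 1)   [0·37 + 1·5 = 5]
  37 = 7·5 + 2   → row C = row A − 7·row B = (2, 1, −7)   [check: 1·37 − 7·5 = 2]
  5 = 2·2 + 1   → row D = row B − 2·row C = (1, −2, 15)   [check: −2·37 + 15·5 = 1]
  2 = 2·1 + 0   → remainder 0, stop. gcd = 1 (last nonzero row D).
The gcd is 1, so 5 is invertible mod 37. The last nonzero row gives −2·37 + 15·5 = 1, so t = 15. So 5^(−1) ≡ 15 (mod 37). Verify: 5 · 15 = 75 ≡ 1 (mod 37). ✓

Final answer: 5^(−1) ≡ 15 (mod 37)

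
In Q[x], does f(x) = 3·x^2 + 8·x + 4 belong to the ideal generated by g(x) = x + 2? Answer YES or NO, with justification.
In Q[x] the ideal (g) consists of all multiples of g, so f ∈ (g) iff g | f, i.e. iff the remainder of f on division by g is 0. Divide f by g (g is monic, so eliminate the leading term of the running remainder at each step):
  leading term 3·x^2: subtract (3·x)·g(x) = 3·x^2 + 6·x, leaving 2·x + 4
  leading term 2·x: subtract (2)·g(x) = 2·x + 4, leaving 0
The remainder is 0, so f(x) = g(x) · h(x) with h(x) = 3·x + 2. Hence g | f, i.e. f ∈ (g).

Final answer: YES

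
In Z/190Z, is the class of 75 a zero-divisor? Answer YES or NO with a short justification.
YES

gcd(75, 190) = 5 > 1, so 75 is not a unit in Z/190Z. In Z/nZ every nonzero non-unit is a zero-divisor: explicitly, take b = 190/gcd = 38 ≠ 0 (mod 190); then 75·38 = 2850 = 15·190, i.e. 75·38 ≡ 0 (mod 190). So 75 is a zero-divisor.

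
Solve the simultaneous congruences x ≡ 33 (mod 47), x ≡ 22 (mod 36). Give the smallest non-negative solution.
The moduli 47, 36 are pairwise coprime, so by the CRT there is a unique solution mod 47·36 = 1692.
Solve by successive substitution. Start with x ≡ 33 (mod 47).
  Combine with x ≡ 22 (mod 36): write x = 33 + 47·t and require 33 + 47·t ≡ 22 (mod 36), i.e. 47·t ≡ 22 − 33 ≡ 25 (mod 36). Since 47^(−1) ≡ 23 (mod 36) (47 ≡ 11 (mod 36)), t ≡ 23·25 ≡ 35 (mod 36). So x ≡ 33 + 47·35 = 1678 (mod 1692).
Unique solution in [0, 1692): x = 1678.

Final answer: x ≡ 1678 (mod 1692); the representative in [0, 1692) is 1678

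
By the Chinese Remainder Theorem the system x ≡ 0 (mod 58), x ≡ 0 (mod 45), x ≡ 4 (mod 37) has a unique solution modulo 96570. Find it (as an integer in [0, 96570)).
The moduli 58, 45, 37 are pairwise coprime, so by the CRT there is a unique solution mod 58·45·37 = 96570.
Solve by successive substitution. Start with x ≡ 0 (mod 58).
  Combine with x ≡ 0 (mod 45): write x = 58·t and require 58·t ≡ 0 (mod 45). Since 58^(−1) ≡ 7 (mod 45) (58 ≡ 13 (mod 45)), t ≡ 7·0 ≡ 0 (mod 45). So x ≡ 58·0 = 0 (mod 2610).
  Combine with x ≡ 4 (mod 37): write x = 2610·t and require 2610·t ≡ 4 (mod 37). Since 2610^(−1) ≡ 13 (mod 37) (2610 ≡ 20 (mod 37)), t ≡ 13·4 ≡ 15 (mod 37). So x ≡ 2610·15 = 39150 (mod 96570).
Unique solution in [0, 96570): x = 39150.

Final answer: x ≡ 39150 (mod 96570); the representative in [0, 96570) is 39150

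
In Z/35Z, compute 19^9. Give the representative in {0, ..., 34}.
Use repeated squaring. Binary(9) = 1001. Walk through the bits of the exponent 9 left-to-right: at each bit after the leading one, square the running value, then multiply by 19 if the bit is 1 (always reducing mod 35):
  bit 1 = 1 (leading): start with 19.
  bit 2 = 0: square 19^2 = 361 ≡ 11 (mod 35).
  bit 3 = 0: square 11^2 = 121 ≡ 16 (mod 35).
  bit 4 = 1: square 16^2 = 256 ≡ 11; bit is 1, so multiply 11·19 = 209 ≡ 34 (mod 35).
Final value: 19^9 ≡ 34 (mod 35).

Final answer: 34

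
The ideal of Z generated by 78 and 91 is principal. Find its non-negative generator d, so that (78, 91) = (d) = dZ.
(78, 91) = (13); d = 13

In the PID Z, (a, b) is generated by gcd(a, b). Compute gcd(91, 78) with the extended Euclidean algorithm, tracking rows (r, s, t) with s·91 + t·78 = r:
  row A: (91, 1, 0)   [1·91 + 0·78 = 91]
  row B: (78, 0, 1)   [0·91 + 1·78 = 78]
  91 = 1·78 + 13   → row C = row A − 1·row B = (13, 1, −1)   [check: 1·91 − 1·78 = 13]
  78 = 6·13 + 0   → remainder 0, stop. gcd = 13 (last nonzero row C).
So gcd(78, 91) = 13, with Bézout identity 1·91 − 1·78 = 13. Containment (⊇): the Bézout identity exhibits 13 as an element of (78, 91), giving (13) ⊆ (78, 91). Containment (⊆): since 13 | 78 and 13 | 91 (78 = 13·6, 91 = 13·7), every Z-linear combination of 78 and 91 is divisible by 13, so (78, 91) ⊆ (13). Therefore (78, 91) = (13), d = 13.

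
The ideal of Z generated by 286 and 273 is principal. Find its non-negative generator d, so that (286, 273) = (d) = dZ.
(286, 273) = (13); d = 13

In the PID Z, (a, b) is generated by gcd(a, b). Compute gcd(286, 273) with the extended Euclidean algorithm, tracking rows (r, s, t) with s·286 + t·273 = r:
  row A: (286, 1, 0)   [1·286 + 0·273 = 286]
  row B: (273, 0, 1)   [0·286 + 1·273 = 273]
  286 = 1·273 + 13   → row C = row A − 1·row B = (13, 1, −1)   [check: 1·286 − 1·273 = 13]
  273 = 21·13 + 0   → remainder 0, stop. gcd = 13 (last nonzero row C).
So gcd(286, 273) = 13, with Bézout identity 1·286 − 1·273 = 13. Containment (⊇): the Bézout identity exhibits 13 as an element of (286, 273), giving (13) ⊆ (286, 273). Containment (⊆): since 13 | 286 and 13 | 273 (286 = 13·22, 273 = 13·21), every Z-linear combination of 286 and 273 is divisible by 13, so (286, 273) ⊆ (13). Therefore (286, 273) = (13), d = 13.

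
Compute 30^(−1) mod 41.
30^(−1) ≡ 26 (mod 41)

Apply the extended Euclidean algorithm to (41, 30), tracking rows (r, s, t) with s·41 + t·30 = r. Each division r_prev = q·r_cur + r_new produces the new row as (previous row) − q·(current row):
  row A: (41, 1, 0)   [1·41 + 0·30 = 41]
  row B: (30, 0, 1)   [0·41 + 1·30 = 30]
  41 = 1·30 + 11   → row C = row A − 1·row B = (11, 1, −1)   [check: 1·41 − 1·30 = 11]
  30 = 2·11 + 8   → row D = row B − 2·row C = (8, −2, 3)   [check: −2·41 + 3·30 = 8]
  11 = 1·8 + 3   → row E = row C − 1·row D = (3, 3, −4)   [check: 3·41 − 4·30 = 3]
  8 = 2·3 + 2   → row F = row D − 2·row E = (2, −8, 11)   [check: −8·41 + 11·30 = 2]
  3 = 1·2 + 1   → row G = row E − 1·row F = (1, 11, −15)   [check: 11·41 − 15·30 = 1]
  2 = 2·1 + 0   → remainder 0, stop. gcd = 1 (last nonzero row G).
The gcd is 1, so 30 is invertible mod 41. The last nonzero row gives 11·41 − 15·30 = 1, so t = −15. So 30^(−1) ≡ −15 ≡ 26 (mod 41). Verify: 30 · 26 = 780 ≡ 1 (mod 41). ✓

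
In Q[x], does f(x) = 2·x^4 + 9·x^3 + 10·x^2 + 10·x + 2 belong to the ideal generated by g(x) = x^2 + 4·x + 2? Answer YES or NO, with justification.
NO

In Q[x] the ideal (g) consists of all multiples of g, so f ∈ (g) iff g | f, i.e. iff the remainder of f on division by g is 0. Divide f by g (g is monic, so eliminate the leading term of the running remainder at each step):
  leading term 2·x^4: subtract (2·x^2)·g(x) = 2·x^4 + 8·x^3 + 4·x^2, leaving x^3 + 6·x^2 + 10·x + 2
  leading term x^3: subtract (x)·g(x) = x^3 + 4·x^2 + 2·x, leaving 2·x^2 + 8·x + 2
  leading term 2·x^2: subtract (2)·g(x) = 2·x^2 + 8·x + 4, leaving -2
The remainder r(x) = -2 ≠ 0 (and deg r < deg g), so g ∤ f, i.e. f ∉ (g).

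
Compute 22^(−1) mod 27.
Apply the extended Euclidean algorithm to (27, 22), tracking rows (r, s, t) with s·27 + t·22 = r. Each division r_prev = q·r_cur + r_new produces the new row as (previous row) − q·(current row):
  row A: (27, 1, 0)   [1·27 + 0·22 = 27]
  row B: (22, 0, 1)   [0·27 + 1·22 = 22]
  27 = 1·22 + 5   → row C = row A − 1·row B = (5, 1, −1)   [check: 1·27 − 1·22 = 5]
  22 = 4·5 + 2   → row D = row B − 4·row C = (2, −4, 5)   [check: −4·27 + 5·22 = 2]
  5 = 2·2 + 1   → row E = row C − 2·row D = (1, 9, −11)   [check: 9·27 − 11·22 = 1]
  2 = 2·1 + 0   → remainder 0, stop. gcd = 1 (last nonzero row E).
The gcd is 1, so 22 is invertible mod 27. The last nonzero row gives 9·27 − 11·22 = 1, so t = −11. So 22^(−1) ≡ −11 ≡ 16 (mod 27). Verify: 22 · 16 = 352 ≡ 1 (mod 27). ✓

Final answer: 22^(−1) ≡ 16 (mod 27)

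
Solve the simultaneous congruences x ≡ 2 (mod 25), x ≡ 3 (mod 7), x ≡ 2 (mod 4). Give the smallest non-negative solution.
x ≡ 402 (mod 700); the representative in [0, 700) is 402

The moduli 25, 7, 4 are pairwise coprime, so by the CRT there is a unique solution mod 25·7·4 = 700.
Solve by successive substitution. Start with x ≡ 2 (mod 25).
  Combine with x ≡ 3 (mod 7): write x = 2 + 25·t and require 2 + 25·t ≡ 3 (mod 7), i.e. 25·t ≡ 3 − 2 ≡ 1 (mod 7). Since 25^(−1) ≡ 2 (mod 7) (25 ≡ 4 (mod 7)), t ≡ 2·1 ≡ 2 (mod 7). So x ≡ 2 + 25·2 = 52 (mod 175).
  Combine with x ≡ 2 (mod 4): write x = 52 + 175·t and require 52 + 175·t ≡ 2 (mod 4), i.e. 175·t ≡ 2 − 52 ≡ 2 (mod 4). Since 175^(−1) ≡ 3 (mod 4) (175 ≡ 3 (mod 4)), t ≡ 3·2 ≡ 2 (mod 4). So x ≡ 52 + 175·2 = 402 (mod 700).
Unique solution in [0, 700): x = 402.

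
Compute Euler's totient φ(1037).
φ(1037) = 960

φ is multiplicative, with φ(p^e) = p^e − p^(e−1). Factorise 1037 = 17 · 61. Then
  φ(1037) = (17 − 1) · (61 − 1) = 16 · 60 = 960.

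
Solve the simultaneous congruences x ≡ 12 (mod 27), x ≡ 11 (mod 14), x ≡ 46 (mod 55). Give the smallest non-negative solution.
x ≡ 20451 (mod 20790); the representative in [0, 20790) is 20451

The moduli 27, 14, 55 are pairwise coprime, so by the CRT there is a unique solution mod 27·14·55 = 20790.
Solve by successive substitution. Start with x ≡ 12 (mod 27).
  Combine with x ≡ 11 (mod 14): write x = 12 + 27·t and require 12 + 27·t ≡ 11 (mod 14), i.e. 27·t ≡ 11 − 12 ≡ 13 (mod 14). Since 27^(−1) ≡ 13 (mod 14) (27 ≡ 13 (mod 14)), t ≡ 13·13 ≡ 1 (mod 14). So x ≡ 12 + 27·1 = 39 (mod 378).
  Combine with x ≡ 46 (mod 55): write x = 39 + 378·t and require 39 + 378·t ≡ 46 (mod 55), i.e. 378·t ≡ 46 − 39 ≡ 7 (mod 55). Since 378^(−1) ≡ 47 (mod 55) (378 ≡ 48 (mod 55)), t ≡ 47·7 ≡ 54 (mod 55). So x ≡ 39 + 378·54 = 20451 (mod 20790).
Unique solution in [0, 20790): x = 20451.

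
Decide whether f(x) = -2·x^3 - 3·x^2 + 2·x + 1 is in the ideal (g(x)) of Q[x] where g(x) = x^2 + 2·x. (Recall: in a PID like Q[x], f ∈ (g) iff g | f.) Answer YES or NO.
NO

In Q[x] the ideal (g) consists of all multiples of g, so f ∈ (g) iff g | f, i.e. iff the remainder of f on division by g is 0. Divide f by g (g is monic, so eliminate the leading term of the running remainder at each step):
  leading term -2·x^3: subtract (-2·x)·g(x) = -2·x^3 - 4·x^2, leaving x^2 + 2·x + 1
  leading term x^2: subtract (1)·g(x) = x^2 + 2·x, leaving 1
The remainder r(x) = 1 ≠ 0 (and deg r < deg g), so g ∤ f, i.e. f ∉ (g).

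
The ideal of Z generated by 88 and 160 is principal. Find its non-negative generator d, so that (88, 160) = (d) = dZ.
(88, 160) = (8); d = 8

In the PID Z, (a, b) is generated by gcd(a, b). Compute gcd(160, 88) with the extended Euclidean algorithm, tracking rows (r, s, t) with s·160 + t·88 = r:
  row A: (160, 1, 0)   [1·160 + 0·88 = 160]
  row B: (88, 0, 1)   [0·160 + 1·88 = 88]
  160 = 1·88 + 72   → row C = row A − 1·row B = (72, 1, −1)   [check: 1·160 − 1·88 = 72]
  88 = 1·72 + 16   → row D = row B − 1·row C = (16, −1, 2)   [check: −1·160 + 2·88 = 16]
  72 = 4·16 + 8   → row E = row C − 4·row D = (8, 5, −9)   [check: 5·160 − 9·88 = 8]
  16 = 2·8 + 0   → remainder 0, stop. gcd = 8 (last nonzero row E).
So gcd(88, 160) = 8, with Bézout identity 5·160 − 9·88 = 8. Containment (⊇): the Bézout identity exhibits 8 as an element of (88, 160), giving (8) ⊆ (88, 160). Containment (⊆): since 8 | 88 and 8 | 160 (88 = 8·11, 160 = 8·20), every Z-linear combination of 88 and 160 is divisible by 8, so (88, 160) ⊆ (8). Therefore (88, 160) = (8), d = 8.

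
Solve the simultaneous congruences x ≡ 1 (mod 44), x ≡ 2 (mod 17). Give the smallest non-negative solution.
The moduli 44, 17 are pairwise coprime, so by the CRT there is a unique solution mod 44·17 = 748.
Solve by successive substitution. Start with x ≡ 1 (mod 44).
  Combine with x ≡ 2 (mod 17): write x = 1 + 44·t and require 1 + 44·t ≡ 2 (mod 17), i.e. 44·t ≡ 2 − 1 ≡ 1 (mod 17). Since 44^(−1) ≡ 12 (mod 17) (44 ≡ 10 (mod 17)), t ≡ 12·1 ≡ 12 (mod 17). So x ≡ 1 + 44·12 = 529 (mod 748).
Unique solution in [0, 748): x = 529.

Final answer: x ≡ 529 (mod 748); the representative in [0, 748) is 529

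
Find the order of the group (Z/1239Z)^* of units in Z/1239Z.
|(Z/1239Z)^*| = 696

(Z/1239Z)^* consists of the classes a with gcd(a, 1239) = 1, so its order is φ(1239). φ is multiplicative, with φ(p^e) = p^e − p^(e−1). Factorise 1239 = 3 · 7 · 59. Then
  φ(1239) = (3 − 1) · (7 − 1) · (59 − 1) = 2 · 6 · 58 = 696.
Thus |(Z/1239Z)^*| = 696.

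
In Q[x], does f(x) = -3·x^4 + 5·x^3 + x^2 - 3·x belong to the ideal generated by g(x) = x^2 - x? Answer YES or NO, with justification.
In Q[x] the ideal (g) consists of all multiples of g, so f ∈ (g) iff g | f, i.e. iff the remainder of f on division by g is 0. Divide f by g (g is monic, so eliminate the leading term of the running remainder at each step):
  leading term -3·x^4: subtract (-3·x^2)·g(x) = -3·x^4 + 3·x^3, leaving 2·x^3 + x^2 - 3·x
  leading term 2·x^3: subtract (2·x)·g(x) = 2·x^3 - 2·x^2, leaving 3·x^2 - 3·x
  leading term 3·x^2: subtract (3)·g(x) = 3·x^2 - 3·x, leaving 0
The remainder is 0, so f(x) = g(x) · h(x) with h(x) = -3·x^2 + 2·x + 3. Hence g | f, i.e. f ∈ (g).

Final answer: YES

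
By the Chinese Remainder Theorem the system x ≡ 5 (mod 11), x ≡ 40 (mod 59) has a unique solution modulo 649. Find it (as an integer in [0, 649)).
x ≡ 335 (mod 649); the representative in [0, 649) is 335

The moduli 11, 59 are pairwise coprime, so by the CRT there is a unique solution mod 11·59 = 649.
Solve by successive substitution. Start with x ≡ 5 (mod 11).
  Combine with x ≡ 40 (mod 59): write x = 5 + 11·t and require 5 + 11·t ≡ 40 (mod 59), i.e. 11·t ≡ 40 − 5 ≡ 35 (mod 59). Since 11^(−1) ≡ 43 (mod 59), t ≡ 43·35 ≡ 30 (mod 59). So x ≡ 5 + 11·30 = 335 (mod 649).
Unique solution in [0, 649): x = 335.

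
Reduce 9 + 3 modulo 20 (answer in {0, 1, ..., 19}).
Both summands are already reduced mod 20. 9 + 3 = 12; 12 = 0·20 + 12, so (9 + 3) mod 20 = 12.

Final answer: 12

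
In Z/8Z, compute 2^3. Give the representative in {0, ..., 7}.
Use repeated squaring. Binary(3) = 11. Walk through the bits of the exponent 3 left-to-right: at each bit after the leading one, square the running value, then multiply by 2 if the bit is 1 (always reducing mod 8):
  bit 1 = 1 (leading): start with 2.
  bit 2 = 1: square 2^2 = 4; bit is 1, so multiply 4·2 = 8 ≡ 0 (mod 8).
Final value: 2^3 ≡ 0 (mod 8).

Final answer: 0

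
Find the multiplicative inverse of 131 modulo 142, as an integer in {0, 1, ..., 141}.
Apply the extended Euclidean algorithm to (142, 131), tracking rows (r, s, t) with s·142 + t·131 = r. Each division r_prev = q·r_cur + r_new produces the new row as (previous row) − q·(current row):
  row A: (142, 1, 0)   [1·142 + 0·131 = 142]
  row B: (131, 0, 1)   [0·142 + 1·131 = 131]
  142 = 1·131 + 11   → row C = row A − 1·row B = (11, 1, −1)   [check: 1·142 − 1·131 = 11]
  131 = 11·11 + 10   → row D = row B − 11·row C = (10, −11, 12)   [check: −11·142 + 12·131 = 10]
  11 = 1·10 + 1   → row E = row C − 1·row D = (1, 12, −13)   [check: 12·142 − 13·131 = 1]
  10 = 10·1 + 0   → remainder 0, stop. gcd = 1 (last nonzero row E).
The gcd is 1, so 131 is invertible mod 142. The last nonzero row gives 12·142 − 13·131 = 1, so t = −13. So 131^(−1) ≡ −13 ≡ 129 (mod 142). Verify: 131 · 129 = 16899 ≡ 1 (mod 142). ✓

Final answer: 131^(−1) ≡ 129 (mod 142)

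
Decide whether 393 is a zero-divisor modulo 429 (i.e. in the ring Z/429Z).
gcd(393, 429) = 3 > 1, so 393 is not a unit in Z/429Z. In Z/nZ every nonzero non-unit is a zero-divisor: explicitly, take b = 429/gcd = 143 ≠ 0 (mod 429); then 393·143 = 56199 = 131·429, i.e. 393·143 ≡ 0 (mod 429). So 393 is a zero-divisor.

Final answer: YES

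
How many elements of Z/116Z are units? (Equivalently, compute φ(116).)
An element a ∈ Z/116Z is a unit iff gcd(a, 116) = 1, so the number of units is φ(116). φ is multiplicative, with φ(p^e) = p^e − p^(e−1). Factorise 116 = 2^2 · 29. Then
  φ(116) = (2^2 − 2^1) · (29 − 1) = 2 · 28 = 56.

Final answer: Z/116Z has φ(116) = 56 units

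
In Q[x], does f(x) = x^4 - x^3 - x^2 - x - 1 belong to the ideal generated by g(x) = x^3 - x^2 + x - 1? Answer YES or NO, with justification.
NO

In Q[x] the ideal (g) consists of all multiples of g, so f ∈ (g) iff g | f, i.e. iff the remainder of f on division by g is 0. Divide f by g (g is monic, so eliminate the leading term of the running remainder at each step):
  leading term x^4: subtract (x)·g(x) = x^4 - x^3 + x^2 - x, leaving -2·x^2 - 1
The remainder r(x) = -2·x^2 - 1 ≠ 0 (and deg r < deg g), so g ∤ f, i.e. f ∉ (g).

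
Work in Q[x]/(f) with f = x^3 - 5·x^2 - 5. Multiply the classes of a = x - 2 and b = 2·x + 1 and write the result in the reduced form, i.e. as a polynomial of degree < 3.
a · b ≡ 2·x^2 - 3·x - 2 (mod f(x))

First multiply in Q[x] without reducing: a · b = 2·x^2 - 3·x - 2. This already has degree < 3, so no reduction is needed. Hence a · b ≡ 2·x^2 - 3·x - 2 in Q[x]/(f).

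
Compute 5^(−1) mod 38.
Apply the extended Euclidean algorithm to (38, 5), tracking rows (r, s, t) with s·38 + t·5 = r. Each division r_prev = q·r_cur + r_new produces the new row as (previous row) − q·(current row):
  row A: (38, 1, 0)   [1·38 + 0·5 = 38]
  row B: (5, 0, 1)   [0·38 + 1·5 = 5]
  38 = 7·5 + 3   → row C = row A − 7·row B = (3, 1, −7)   [check: 1·38 − 7·5 = 3]
  5 = 1·3 + 2   → row D = row B − 1·row C = (2, −1, 8)   [check: −1·38 + 8·5 = 2]
  3 = 1·2 + 1   → row E = row C − 1·row D = (1, 2, −15)   [check: 2·38 − 15·5 = 1]
  2 = 2·1 + 0   → remainder 0, stop. gcd = 1 (last nonzero row E).
The gcd is 1, so 5 is invertible mod 38. The last nonzero row gives 2·38 − 15·5 = 1, so t = −15. So 5^(−1) ≡ −15 ≡ 23 (mod 38). Verify: 5 · 23 = 115 ≡ 1 (mod 38). ✓

Final answer: 5^(−1) ≡ 23 (mod 38)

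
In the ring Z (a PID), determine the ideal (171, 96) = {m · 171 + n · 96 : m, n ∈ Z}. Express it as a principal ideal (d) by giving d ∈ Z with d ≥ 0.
In the PID Z, (a, b) is generated by gcd(a, b). Compute gcd(171, 96) with the extended Euclidean algorithm, tracking rows (r, s, t) with s·171 + t·96 = r:
  row A: (171, 1, 0)   [1·171 + 0·96 = 171]
  row B: (96, 0, 1)   [0·171 + 1·96 = 96]
  171 = 1·96 + 75   → row C = row A − 1·row B = (75, 1, −1)   [check: 1·171 − 1·96 = 75]
  96 = 1·75 + 21   → row D = row B − 1·row C = (21, −1, 2)   [check: −1·171 + 2·96 = 21]
  75 = 3·21 + 12   → row E = row C − 3·row D = (12, 4, −7)   [check: 4·171 − 7·96 = 12]
  21 = 1·12 + 9   → row F = row D − 1·row E = (9, −5, 9)   [check: −5·171 + 9·96 = 9]
  12 = 1·9 + 3   → row G = row E − 1·row F = (3, 9, −16)   [check: 9·171 − 16·96 = 3]
  9 = 3·3 + 0   → remainder 0, stop. gcd = 3 (last nonzero row G).
So gcd(171, 96) = 3, with Bézout identity 9·171 − 16·96 = 3. Containment (⊇): the Bézout identity exhibits 3 as an element of (171, 96), giving (3) ⊆ (171, 96). Containment (⊆): since 3 | 171 and 3 | 96 (171 = 3·57, 96 = 3·32), every Z-linear combination of 171 and 96 is divisible by 3, so (171, 96) ⊆ (3). Therefore (171, 96) = (3), d = 3.

Final answer: (171, 96) = (3); d = 3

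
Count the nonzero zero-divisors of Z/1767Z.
In Z/1767Z each nonzero element is either a unit (gcd with 1767 is 1) or a zero-divisor (gcd > 1). The number of units is φ(1767): factorise 1767 = 3 · 19 · 31, so φ(1767) = (3 − 1) · (19 − 1) · (31 − 1) = 2 · 18 · 30 = 1080. The nonzero elements number 1767 − 1 = 1766. Hence the nonzero zero-divisors number 1766 − 1080 = 686.

Final answer: Z/1767Z has 686 nonzero zero-divisors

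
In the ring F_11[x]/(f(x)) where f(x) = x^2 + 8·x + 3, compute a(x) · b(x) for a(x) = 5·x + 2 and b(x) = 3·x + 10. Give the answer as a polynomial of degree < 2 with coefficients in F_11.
a · b ≡ 2·x + 8 (mod f(x))

Multiply as integer polynomials: a · b = 15·x^2 + 56·x + 20. Reducing coefficients mod 11: a · b ≡ 4·x^2 + x + 9. Now divide by f(x) = x^2 + 8·x + 3 in F_11[x], eliminating the leading term at each step:
  leading term 4·x^2: subtract (4)·f(x) = 4·x^2 + 10·x + 1, leaving 2·x + 8 (coefficients mod 11)
The degree is now < 2, so this is the remainder. Hence a · b ≡ 2·x + 8 in F_11[x]/(f).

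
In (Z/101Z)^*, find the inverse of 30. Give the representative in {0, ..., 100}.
30^(−1) ≡ 64 (mod 101)

Apply the extended Euclidean algorithm to (101, 30), tracking rows (r, s, t) with s·101 + t·30 = r. Each division r_prev = q·r_cur + r_new produces the new row as (previous row) − q·(current row):
  row A: (101, 1, 0)   [1·101 + 0·30 = 101]
  row B: (30, 0, 1)   [0·101 + 1·30 = 30]
  101 = 3·30 + 11   → row C = row A − 3·row B = (11, 1, −3)   [check: 1·101 − 3·30 = 11]
  30 = 2·11 + 8   → row D = row B − 2·row C = (8, −2, 7)   [check: −2·101 + 7·30 = 8]
  11 = 1·8 + 3   → row E = row C − 1·row D = (3, 3, −10)   [check: 3·101 − 10·30 = 3]
  8 = 2·3 + 2   → row F = row D − 2·row E = (2, −8, 27)   [check: −8·101 + 27·30 = 2]
  3 = 1·2 + 1   → row G = row E − 1·row F = (1, 11, −37)   [check: 11·101 − 37·30 = 1]
  2 = 2·1 + 0   → remainder 0, stop. gcd = 1 (last nonzero row G).
The gcd is 1, so 30 is invertible mod 101. The last nonzero row gives 11·101 − 37·30 = 1, so t = −37. So 30^(−1) ≡ −37 ≡ 64 (mod 101). Verify: 30 · 64 = 1920 ≡ 1 (mod 101). ✓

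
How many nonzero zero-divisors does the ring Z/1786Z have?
Z/1786Z has 957 nonzero zero-divisors

In Z/1786Z each nonzero element is either a unit (gcd with 1786 is 1) or a zero-divisor (gcd > 1). The number of units is φ(1786): factorise 1786 = 2 · 19 · 47, so φ(1786) = (2 − 1) · (19 − 1) · (47 − 1) = 1 · 18 · 46 = 828. The nonzero elements number 1786 − 1 = 1785. Hence the nonzero zero-divisors number 1785 − 828 = 957.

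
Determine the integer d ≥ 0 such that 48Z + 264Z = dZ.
(48, 264) = (24); d = 24

In the PID Z, (a, b) is generated by gcd(a, b). Compute gcd(264, 48) with the extended Euclidean algorithm, tracking rows (r, s, t) with s·264 + t·48 = r:
  row A: (264, 1, 0)   [1·264 + 0·48 = 264]
  row B: (48, 0, 1)   [0·264 + 1·48 = 48]
  264 = 5·48 + 24   → row C = row A − 5·row B = (24, 1, −5)   [check: 1·264 − 5·48 = 24]
  48 = 2·24 + 0   → remainder 0, stop. gcd = 24 (last nonzero row C).
So gcd(48, 264) = 24, with Bézout identity 1·264 − 5·48 = 24. Containment (⊇): the Bézout identity exhibits 24 as an element of (48, 264), giving (24) ⊆ (48, 264). Containment (⊆): since 24 | 48 and 24 | 264 (48 = 24·2, 264 = 24·11), every Z-linear combination of 48 and 264 is divisible by 24, so (48, 264) ⊆ (24). Therefore (48, 264) = (24), d = 24.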